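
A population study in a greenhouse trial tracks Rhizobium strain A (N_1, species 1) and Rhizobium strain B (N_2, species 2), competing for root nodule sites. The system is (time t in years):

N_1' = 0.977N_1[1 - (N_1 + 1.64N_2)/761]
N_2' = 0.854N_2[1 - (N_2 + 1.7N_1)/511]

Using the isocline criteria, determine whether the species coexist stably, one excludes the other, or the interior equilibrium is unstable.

Compare the nullcline intercepts: K1/α12 = 761/1.64 = 464 < K2 = 511; K2/α21 = 511/1.7 = 301 < K1 = 761.
Since both are reversed, neither can invade when rare; the interior point is a saddle.

unstable coexistence (outcome depends on initial conditions)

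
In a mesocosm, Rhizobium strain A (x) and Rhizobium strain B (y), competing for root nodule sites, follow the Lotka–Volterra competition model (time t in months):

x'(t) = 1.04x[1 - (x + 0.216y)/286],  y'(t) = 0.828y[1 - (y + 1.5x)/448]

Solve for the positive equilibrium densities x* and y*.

x* ≈ 280, y* ≈ 28.1

Setting both brackets to zero gives the nullclines x + 0.216y = 286 and 1.5x + y = 448.
Substituting y = 448 - 1.5x into the first: x(1 - 0.216·1.5) = 286 - 0.216·448.
So x* = 189/0.676 = 280, and then y* = 448 - 1.5·280 = 28.1.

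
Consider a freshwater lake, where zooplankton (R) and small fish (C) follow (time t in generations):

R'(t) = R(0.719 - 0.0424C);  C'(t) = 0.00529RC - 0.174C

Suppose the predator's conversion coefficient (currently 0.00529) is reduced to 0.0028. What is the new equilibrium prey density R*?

At the interior fixed point, setting dC/dt = 0 with C > 0 fixes R* = (predator death rate)/(RC coefficient) — independent of the other coefficients.
With the change, R* = 0.174/0.0028 = 62.1; it rises from 32.9.

R* ≈ 62.1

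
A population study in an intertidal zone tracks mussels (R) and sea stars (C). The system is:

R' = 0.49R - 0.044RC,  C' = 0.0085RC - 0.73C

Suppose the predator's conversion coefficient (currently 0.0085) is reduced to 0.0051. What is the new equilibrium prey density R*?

R* ≈ 143

At the interior fixed point, setting dC/dt = 0 with C > 0 fixes R* = (predator death rate)/(RC coefficient) — independent of the other coefficients.
With the change, R* = 0.73/0.0051 = 143; it rises from 85.9.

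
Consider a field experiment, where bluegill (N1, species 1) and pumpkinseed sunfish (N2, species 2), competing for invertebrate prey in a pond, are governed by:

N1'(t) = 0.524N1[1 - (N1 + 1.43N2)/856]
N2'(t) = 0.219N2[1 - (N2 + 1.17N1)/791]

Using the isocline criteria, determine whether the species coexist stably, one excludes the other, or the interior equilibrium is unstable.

unstable coexistence (outcome depends on initial conditions)

Compare the nullcline intercepts: K1/α12 = 856/1.43 = 599 < K2 = 791; K2/α21 = 791/1.17 = 676 < K1 = 856.
Since both are reversed, neither can invade when rare; the interior point is a saddle.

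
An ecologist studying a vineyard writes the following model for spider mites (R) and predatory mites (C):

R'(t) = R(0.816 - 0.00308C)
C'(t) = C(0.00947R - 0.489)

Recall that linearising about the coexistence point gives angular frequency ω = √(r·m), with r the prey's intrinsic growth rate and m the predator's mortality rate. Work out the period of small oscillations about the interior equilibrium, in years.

T ≈ 9.95 years

Here r = 0.816 and m = 0.489, so r·m = 0.399.
ω = √0.399 = 0.632 per year, hence T = 2π/ω ≈ 9.95 years.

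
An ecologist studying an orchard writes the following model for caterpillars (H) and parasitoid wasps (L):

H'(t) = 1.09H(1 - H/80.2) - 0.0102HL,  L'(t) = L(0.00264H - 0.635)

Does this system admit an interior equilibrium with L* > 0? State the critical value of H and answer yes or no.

Threshold H = 241; K < 241, so no, the predator goes extinct.

The predator equation gives dL/dt > 0 only when H > 0.635/0.00264 = 241.
Without the predator, H → K = 80.2. Since 80.2 < 241, the predator cannot invade.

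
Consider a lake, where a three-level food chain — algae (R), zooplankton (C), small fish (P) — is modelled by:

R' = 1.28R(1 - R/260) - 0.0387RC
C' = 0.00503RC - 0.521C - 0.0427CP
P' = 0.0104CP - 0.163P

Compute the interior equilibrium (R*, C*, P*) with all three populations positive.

From dP/dt = 0: 0.0104C* = 0.163, so C* = 15.7.
From dR/dt = 0: 1.28(1 - R*/260) = 0.0387·15.7, giving R* = 260·(1 - 0.474) = 137.
From dC/dt = 0: 0.00503·137 - 0.521 = 0.0427P*, so P* = 0.167/0.0427 = 3.91.

R* ≈ 137, C* ≈ 15.7, P* ≈ 3.91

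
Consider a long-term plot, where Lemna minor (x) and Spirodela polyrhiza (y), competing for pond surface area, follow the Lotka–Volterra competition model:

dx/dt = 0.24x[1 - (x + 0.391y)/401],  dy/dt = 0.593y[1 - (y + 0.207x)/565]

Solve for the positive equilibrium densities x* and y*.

Setting both brackets to zero gives the nullclines x + 0.391y = 401 and 0.207x + y = 565.
Substituting y = 565 - 0.207x into the first: x(1 - 0.391·0.207) = 401 - 0.391·565.
So x* = 180/0.919 = 196, and then y* = 565 - 0.207·196 = 524.

x* ≈ 196, y* ≈ 524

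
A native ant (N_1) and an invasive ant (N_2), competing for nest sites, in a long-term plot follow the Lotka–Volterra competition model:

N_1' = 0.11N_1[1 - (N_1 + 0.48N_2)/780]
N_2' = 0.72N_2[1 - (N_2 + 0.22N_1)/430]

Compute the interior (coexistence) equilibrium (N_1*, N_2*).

N_1* ≈ 641, N_2* ≈ 289

Setting both brackets to zero gives the nullclines N_1 + 0.48N_2 = 780 and 0.22N_1 + N_2 = 430.
Substituting N_2 = 430 - 0.22N_1 into the first: N_1(1 - 0.48·0.22) = 780 - 0.48·430.
So N_1* = 574/0.894 = 641, and then N_2* = 430 - 0.22·641 = 289.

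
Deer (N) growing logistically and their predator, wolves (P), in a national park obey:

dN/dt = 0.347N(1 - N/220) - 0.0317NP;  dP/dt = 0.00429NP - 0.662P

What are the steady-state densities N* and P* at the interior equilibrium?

From dP/dt = 0 with P > 0: 0.00429N* = 0.662, so N* = 154.
Substitute into dN/dt = 0: 0.347(1 - 154/220) = 0.0317P*.
The bracket is 0.299, giving P* = 0.104/0.0317 = 3.27.

N* ≈ 154, P* ≈ 3.27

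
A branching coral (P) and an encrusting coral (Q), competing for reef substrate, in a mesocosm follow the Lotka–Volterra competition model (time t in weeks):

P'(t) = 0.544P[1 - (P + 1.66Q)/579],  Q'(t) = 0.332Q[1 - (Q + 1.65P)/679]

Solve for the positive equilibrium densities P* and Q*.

Setting both brackets to zero gives the nullclines P + 1.66Q = 579 and 1.65P + Q = 679.
Substituting Q = 679 - 1.65P into the first: P(1 - 1.66·1.65) = 579 - 1.66·679.
So P* = -548/-1.74 = 315, and then Q* = 679 - 1.65·315 = 159.

P* ≈ 315, Q* ≈ 159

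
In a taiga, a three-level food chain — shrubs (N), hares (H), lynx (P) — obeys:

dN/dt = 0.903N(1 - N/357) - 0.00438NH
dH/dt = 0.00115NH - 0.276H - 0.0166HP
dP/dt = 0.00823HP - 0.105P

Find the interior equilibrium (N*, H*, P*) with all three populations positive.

From dP/dt = 0: 0.00823H* = 0.105, so H* = 12.8.
From dN/dt = 0: 0.903(1 - N*/357) = 0.00438·12.8, giving N* = 357·(1 - 0.0619) = 335.
From dH/dt = 0: 0.00115·335 - 0.276 = 0.0166P*, so P* = 0.109/0.0166 = 6.57.

N* ≈ 335, H* ≈ 12.8, P* ≈ 6.57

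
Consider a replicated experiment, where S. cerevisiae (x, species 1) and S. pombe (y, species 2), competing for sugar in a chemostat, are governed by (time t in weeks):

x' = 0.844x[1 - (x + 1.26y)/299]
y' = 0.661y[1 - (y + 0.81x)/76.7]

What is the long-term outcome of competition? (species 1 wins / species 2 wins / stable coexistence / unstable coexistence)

Compare the nullcline intercepts: K1/α12 = 299/1.26 = 237 > K2 = 76.7; K2/α21 = 76.7/0.81 = 94.7 < K1 = 299.
Since the inequalities point opposite ways, species 1 can invade but species 2 cannot.

species 1 excludes species 2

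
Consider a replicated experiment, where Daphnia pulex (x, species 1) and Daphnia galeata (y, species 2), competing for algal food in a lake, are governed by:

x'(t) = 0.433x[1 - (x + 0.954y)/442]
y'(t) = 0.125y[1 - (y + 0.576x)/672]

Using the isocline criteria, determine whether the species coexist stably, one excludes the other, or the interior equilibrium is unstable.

Compare the nullcline intercepts: K1/α12 = 442/0.954 = 463 < K2 = 672; K2/α21 = 672/0.576 = 1170 > K1 = 442.
Since the inequalities point opposite ways, species 2 can invade but species 1 cannot.

species 2 excludes species 1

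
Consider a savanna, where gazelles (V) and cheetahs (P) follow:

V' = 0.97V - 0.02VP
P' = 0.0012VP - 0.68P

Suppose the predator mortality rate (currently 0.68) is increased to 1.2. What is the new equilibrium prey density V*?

V* ≈ 1000

At the interior fixed point, setting dP/dt = 0 with P > 0 fixes V* = (predator death rate)/(VP coefficient) — independent of the other coefficients.
With the change, V* = 1.2/0.0012 = 1000; it rises from 567.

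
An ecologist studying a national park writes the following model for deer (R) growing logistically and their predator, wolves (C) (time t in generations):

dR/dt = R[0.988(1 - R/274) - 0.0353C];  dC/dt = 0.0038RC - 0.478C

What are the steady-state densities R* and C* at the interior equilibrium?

From dC/dt = 0 with C > 0: 0.0038R* = 0.478, so R* = 126.
Substitute into dR/dt = 0: 0.988(1 - 126/274) = 0.0353C*.
The bracket is 0.541, giving C* = 0.534/0.0353 = 15.1.

R* ≈ 126, C* ≈ 15.1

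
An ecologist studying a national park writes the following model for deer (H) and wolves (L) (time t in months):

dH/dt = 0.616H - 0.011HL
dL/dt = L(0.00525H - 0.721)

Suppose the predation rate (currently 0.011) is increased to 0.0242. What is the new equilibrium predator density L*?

At the interior fixed point, setting dH/dt = 0 with H > 0 fixes L* = (prey growth rate)/(HL coefficient) — independent of the other coefficients.
With the change, L* = 0.616/0.0242 = 25.5; it falls from 56.

L* ≈ 25.5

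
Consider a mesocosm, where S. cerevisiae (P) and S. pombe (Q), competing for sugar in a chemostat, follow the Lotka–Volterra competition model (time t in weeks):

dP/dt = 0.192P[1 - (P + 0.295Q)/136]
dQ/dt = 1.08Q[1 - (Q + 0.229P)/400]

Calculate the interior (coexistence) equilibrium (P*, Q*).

Setting both brackets to zero gives the nullclines P + 0.295Q = 136 and 0.229P + Q = 400.
Substituting Q = 400 - 0.229P into the first: P(1 - 0.295·0.229) = 136 - 0.295·400.
So P* = 18/0.932 = 19.3, and then Q* = 400 - 0.229·19.3 = 396.

P* ≈ 19.3, Q* ≈ 396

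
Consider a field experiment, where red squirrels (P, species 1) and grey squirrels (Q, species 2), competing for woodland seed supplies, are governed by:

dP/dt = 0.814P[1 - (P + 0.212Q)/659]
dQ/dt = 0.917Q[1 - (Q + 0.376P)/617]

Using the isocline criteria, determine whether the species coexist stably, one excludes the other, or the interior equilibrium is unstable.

stable coexistence

Compare the nullcline intercepts: K1/α12 = 659/0.212 = 3110 > K2 = 617; K2/α21 = 617/0.376 = 1640 > K1 = 659.
Since both inequalities hold, each species can invade when rare, so the interior equilibrium is stable.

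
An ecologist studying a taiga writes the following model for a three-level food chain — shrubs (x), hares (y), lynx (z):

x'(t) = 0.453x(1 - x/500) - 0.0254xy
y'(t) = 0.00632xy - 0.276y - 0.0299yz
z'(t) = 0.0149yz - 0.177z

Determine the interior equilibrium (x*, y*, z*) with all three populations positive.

x* ≈ 167, y* ≈ 11.9, z* ≈ 26.1

From dz/dt = 0: 0.0149y* = 0.177, so y* = 11.9.
From dx/dt = 0: 0.453(1 - x*/500) = 0.0254·11.9, giving x* = 500·(1 - 0.666) = 167.
From dy/dt = 0: 0.00632·167 - 0.276 = 0.0299z*, so z* = 0.779/0.0299 = 26.1.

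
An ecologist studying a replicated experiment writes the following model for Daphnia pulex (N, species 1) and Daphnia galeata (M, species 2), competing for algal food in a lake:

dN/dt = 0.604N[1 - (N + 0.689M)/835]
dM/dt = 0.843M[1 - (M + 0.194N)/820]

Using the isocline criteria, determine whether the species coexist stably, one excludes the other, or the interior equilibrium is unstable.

Compare the nullcline intercepts: K1/α12 = 835/0.689 = 1210 > K2 = 820; K2/α21 = 820/0.194 = 4230 > K1 = 835.
Since both inequalities hold, each species can invade when rare, so the interior equilibrium is stable.

stable coexistence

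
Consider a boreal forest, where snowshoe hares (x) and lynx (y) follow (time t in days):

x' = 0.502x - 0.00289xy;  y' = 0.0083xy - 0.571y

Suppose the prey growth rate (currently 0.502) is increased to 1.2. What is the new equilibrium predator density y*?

At the interior fixed point, setting dx/dt = 0 with x > 0 fixes y* = (prey growth rate)/(xy coefficient) — independent of the other coefficients.
With the change, y* = 1.2/0.00289 = 415; it rises from 174.

y* ≈ 415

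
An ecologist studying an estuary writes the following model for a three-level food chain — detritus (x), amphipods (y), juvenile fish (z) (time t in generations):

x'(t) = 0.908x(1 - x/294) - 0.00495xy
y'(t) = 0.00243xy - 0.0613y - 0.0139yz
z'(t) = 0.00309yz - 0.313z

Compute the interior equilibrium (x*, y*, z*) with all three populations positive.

From dz/dt = 0: 0.00309y* = 0.313, so y* = 101.
From dx/dt = 0: 0.908(1 - x*/294) = 0.00495·101, giving x* = 294·(1 - 0.552) = 132.
From dy/dt = 0: 0.00243·132 - 0.0613 = 0.0139z*, so z* = 0.259/0.0139 = 18.6.

x* ≈ 132, y* ≈ 101, z* ≈ 18.6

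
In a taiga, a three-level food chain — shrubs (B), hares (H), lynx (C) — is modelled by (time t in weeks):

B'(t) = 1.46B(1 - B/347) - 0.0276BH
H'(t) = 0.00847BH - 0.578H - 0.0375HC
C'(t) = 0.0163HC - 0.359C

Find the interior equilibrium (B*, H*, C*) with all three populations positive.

From dC/dt = 0: 0.0163H* = 0.359, so H* = 22.
From dB/dt = 0: 1.46(1 - B*/347) = 0.0276·22, giving B* = 347·(1 - 0.416) = 203.
From dH/dt = 0: 0.00847·203 - 0.578 = 0.0375C*, so C* = 1.14/0.0375 = 30.3.

B* ≈ 203, H* ≈ 22, C* ≈ 30.3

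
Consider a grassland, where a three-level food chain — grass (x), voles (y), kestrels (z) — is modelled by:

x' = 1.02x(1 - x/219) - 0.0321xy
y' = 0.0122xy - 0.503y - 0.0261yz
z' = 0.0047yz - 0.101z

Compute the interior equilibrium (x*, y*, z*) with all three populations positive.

x* ≈ 70.9, y* ≈ 21.5, z* ≈ 13.9

From dz/dt = 0: 0.0047y* = 0.101, so y* = 21.5.
From dx/dt = 0: 1.02(1 - x*/219) = 0.0321·21.5, giving x* = 219·(1 - 0.676) = 70.9.
From dy/dt = 0: 0.0122·70.9 - 0.503 = 0.0261z*, so z* = 0.362/0.0261 = 13.9.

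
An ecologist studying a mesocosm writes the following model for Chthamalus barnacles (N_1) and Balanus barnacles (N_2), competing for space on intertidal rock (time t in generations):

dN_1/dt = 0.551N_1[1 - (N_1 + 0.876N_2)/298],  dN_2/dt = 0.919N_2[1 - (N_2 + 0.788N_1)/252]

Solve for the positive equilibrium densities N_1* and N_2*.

Setting both brackets to zero gives the nullclines N_1 + 0.876N_2 = 298 and 0.788N_1 + N_2 = 252.
Substituting N_2 = 252 - 0.788N_1 into the first: N_1(1 - 0.876·0.788) = 298 - 0.876·252.
So N_1* = 77.2/0.31 = 249, and then N_2* = 252 - 0.788·249 = 55.5.

N_1* ≈ 249, N_2* ≈ 55.5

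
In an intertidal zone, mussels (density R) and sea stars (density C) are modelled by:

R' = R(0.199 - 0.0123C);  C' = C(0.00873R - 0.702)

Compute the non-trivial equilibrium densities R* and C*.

Set dC/dt = 0 with C > 0: 0.00873R - 0.702 = 0, so R* = 0.702/0.00873 = 80.4.
Set dR/dt = 0 with R > 0: 0.199 - 0.0123C = 0, so C* = 0.199/0.0123 = 16.2.

R* ≈ 80.4, C* ≈ 16.2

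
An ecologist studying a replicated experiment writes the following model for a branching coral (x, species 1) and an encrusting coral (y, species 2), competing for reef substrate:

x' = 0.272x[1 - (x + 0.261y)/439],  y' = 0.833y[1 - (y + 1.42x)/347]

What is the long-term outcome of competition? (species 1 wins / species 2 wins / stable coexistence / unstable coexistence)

Compare the nullcline intercepts: K1/α12 = 439/0.261 = 1680 > K2 = 347; K2/α21 = 347/1.42 = 244 < K1 = 439.
Since the inequalities point opposite ways, species 1 can invade but species 2 cannot.

species 1 excludes species 2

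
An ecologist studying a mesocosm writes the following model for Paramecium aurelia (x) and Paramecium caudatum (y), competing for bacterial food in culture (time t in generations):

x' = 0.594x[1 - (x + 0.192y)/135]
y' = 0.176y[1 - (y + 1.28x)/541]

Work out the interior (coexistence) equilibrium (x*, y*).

x* ≈ 41.3, y* ≈ 488

Setting both brackets to zero gives the nullclines x + 0.192y = 135 and 1.28x + y = 541.
Substituting y = 541 - 1.28x into the first: x(1 - 0.192·1.28) = 135 - 0.192·541.
So x* = 31.1/0.754 = 41.3, and then y* = 541 - 1.28·41.3 = 488.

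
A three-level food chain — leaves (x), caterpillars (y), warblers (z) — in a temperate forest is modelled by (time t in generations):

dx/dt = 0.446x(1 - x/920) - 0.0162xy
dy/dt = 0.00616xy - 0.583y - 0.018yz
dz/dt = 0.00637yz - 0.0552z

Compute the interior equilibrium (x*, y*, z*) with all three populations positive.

From dz/dt = 0: 0.00637y* = 0.0552, so y* = 8.67.
From dx/dt = 0: 0.446(1 - x*/920) = 0.0162·8.67, giving x* = 920·(1 - 0.315) = 630.
From dy/dt = 0: 0.00616·630 - 0.583 = 0.018z*, so z* = 3.3/0.018 = 183.

x* ≈ 630, y* ≈ 8.67, z* ≈ 183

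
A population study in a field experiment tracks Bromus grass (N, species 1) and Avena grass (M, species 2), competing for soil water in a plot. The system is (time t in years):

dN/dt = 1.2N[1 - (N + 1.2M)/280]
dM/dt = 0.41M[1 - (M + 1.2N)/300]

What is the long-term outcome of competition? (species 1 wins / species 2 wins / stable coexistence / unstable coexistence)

Compare the nullcline intercepts: K1/α12 = 280/1.2 = 233 < K2 = 300; K2/α21 = 300/1.2 = 250 < K1 = 280.
Since both are reversed, neither can invade when rare; the interior point is a saddle.

unstable coexistence (outcome depends on initial conditions)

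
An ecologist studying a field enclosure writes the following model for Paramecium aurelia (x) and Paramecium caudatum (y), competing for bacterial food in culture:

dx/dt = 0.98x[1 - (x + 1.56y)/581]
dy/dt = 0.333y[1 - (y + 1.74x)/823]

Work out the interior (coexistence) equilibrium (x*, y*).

x* ≈ 410, y* ≈ 110

Setting both brackets to zero gives the nullclines x + 1.56y = 581 and 1.74x + y = 823.
Substituting y = 823 - 1.74x into the first: x(1 - 1.56·1.74) = 581 - 1.56·823.
So x* = -703/-1.71 = 410, and then y* = 823 - 1.74·410 = 110.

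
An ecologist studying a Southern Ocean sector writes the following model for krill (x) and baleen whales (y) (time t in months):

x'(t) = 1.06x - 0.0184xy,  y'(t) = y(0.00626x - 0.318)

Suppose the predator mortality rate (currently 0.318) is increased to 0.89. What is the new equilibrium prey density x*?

At the interior fixed point, setting dy/dt = 0 with y > 0 fixes x* = (predator death rate)/(xy coefficient) — independent of the other coefficients.
With the change, x* = 0.89/0.00626 = 142; it rises from 50.8.

x* ≈ 142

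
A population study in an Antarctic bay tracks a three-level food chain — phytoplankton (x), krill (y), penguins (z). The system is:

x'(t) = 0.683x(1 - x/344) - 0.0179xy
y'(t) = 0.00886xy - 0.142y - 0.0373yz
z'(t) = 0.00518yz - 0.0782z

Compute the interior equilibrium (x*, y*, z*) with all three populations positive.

x* ≈ 208, y* ≈ 15.1, z* ≈ 45.6

From dz/dt = 0: 0.00518y* = 0.0782, so y* = 15.1.
From dx/dt = 0: 0.683(1 - x*/344) = 0.0179·15.1, giving x* = 344·(1 - 0.396) = 208.
From dy/dt = 0: 0.00886·208 - 0.142 = 0.0373z*, so z* = 1.7/0.0373 = 45.6.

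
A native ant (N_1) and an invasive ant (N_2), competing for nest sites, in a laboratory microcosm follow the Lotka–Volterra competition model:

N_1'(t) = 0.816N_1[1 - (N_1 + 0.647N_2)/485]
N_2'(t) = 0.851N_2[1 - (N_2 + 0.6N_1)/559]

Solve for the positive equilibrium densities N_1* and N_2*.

N_1* ≈ 202, N_2* ≈ 438

Setting both brackets to zero gives the nullclines N_1 + 0.647N_2 = 485 and 0.6N_1 + N_2 = 559.
Substituting N_2 = 559 - 0.6N_1 into the first: N_1(1 - 0.647·0.6) = 485 - 0.647·559.
So N_1* = 123/0.612 = 202, and then N_2* = 559 - 0.6·202 = 438.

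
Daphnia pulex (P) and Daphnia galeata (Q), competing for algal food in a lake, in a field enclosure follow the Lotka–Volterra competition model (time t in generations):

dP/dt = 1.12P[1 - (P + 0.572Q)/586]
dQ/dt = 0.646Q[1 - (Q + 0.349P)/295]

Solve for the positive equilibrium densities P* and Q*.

P* ≈ 521, Q* ≈ 113

Setting both brackets to zero gives the nullclines P + 0.572Q = 586 and 0.349P + Q = 295.
Substituting Q = 295 - 0.349P into the first: P(1 - 0.572·0.349) = 586 - 0.572·295.
So P* = 417/0.8 = 521, and then Q* = 295 - 0.349·521 = 113.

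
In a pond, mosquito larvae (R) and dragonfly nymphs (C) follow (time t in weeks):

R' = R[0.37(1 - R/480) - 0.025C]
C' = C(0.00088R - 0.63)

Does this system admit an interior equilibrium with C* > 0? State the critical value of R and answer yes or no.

Threshold R = 716; K < 716, so no, the predator goes extinct.

The predator equation gives dC/dt > 0 only when R > 0.63/0.00088 = 716.
Without the predator, R → K = 480. Since 480 < 716, the predator cannot invade.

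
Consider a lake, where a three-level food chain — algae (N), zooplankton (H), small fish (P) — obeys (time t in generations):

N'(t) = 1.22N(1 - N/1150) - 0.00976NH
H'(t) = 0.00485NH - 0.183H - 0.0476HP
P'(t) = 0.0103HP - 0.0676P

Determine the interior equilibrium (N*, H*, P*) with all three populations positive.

From dP/dt = 0: 0.0103H* = 0.0676, so H* = 6.56.
From dN/dt = 0: 1.22(1 - N*/1150) = 0.00976·6.56, giving N* = 1150·(1 - 0.0525) = 1090.
From dH/dt = 0: 0.00485·1090 - 0.183 = 0.0476P*, so P* = 5.1/0.0476 = 107.

N* ≈ 1090, H* ≈ 6.56, P* ≈ 107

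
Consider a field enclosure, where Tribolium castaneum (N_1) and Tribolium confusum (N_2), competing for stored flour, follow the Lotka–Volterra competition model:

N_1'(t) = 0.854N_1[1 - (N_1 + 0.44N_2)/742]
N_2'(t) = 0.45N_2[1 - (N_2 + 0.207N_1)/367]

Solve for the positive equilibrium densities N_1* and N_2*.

Setting both brackets to zero gives the nullclines N_1 + 0.44N_2 = 742 and 0.207N_1 + N_2 = 367.
Substituting N_2 = 367 - 0.207N_1 into the first: N_1(1 - 0.44·0.207) = 742 - 0.44·367.
So N_1* = 581/0.909 = 639, and then N_2* = 367 - 0.207·639 = 235.

N_1* ≈ 639, N_2* ≈ 235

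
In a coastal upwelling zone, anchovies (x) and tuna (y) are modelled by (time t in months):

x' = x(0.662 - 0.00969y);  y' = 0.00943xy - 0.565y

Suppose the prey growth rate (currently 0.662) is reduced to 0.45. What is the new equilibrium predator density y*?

At the interior fixed point, setting dx/dt = 0 with x > 0 fixes y* = (prey growth rate)/(xy coefficient) — independent of the other coefficients.
With the change, y* = 0.45/0.00969 = 46.4; it falls from 68.3.

y* ≈ 46.4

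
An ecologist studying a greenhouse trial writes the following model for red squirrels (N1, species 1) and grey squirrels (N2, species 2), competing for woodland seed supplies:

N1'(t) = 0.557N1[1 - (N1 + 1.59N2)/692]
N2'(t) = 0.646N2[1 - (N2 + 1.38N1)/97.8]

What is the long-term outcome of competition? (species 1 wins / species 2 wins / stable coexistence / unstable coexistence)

species 1 excludes species 2

Compare the nullcline intercepts: K1/α12 = 692/1.59 = 435 > K2 = 97.8; K2/α21 = 97.8/1.38 = 70.9 < K1 = 692.
Since the inequalities point opposite ways, species 1 can invade but species 2 cannot.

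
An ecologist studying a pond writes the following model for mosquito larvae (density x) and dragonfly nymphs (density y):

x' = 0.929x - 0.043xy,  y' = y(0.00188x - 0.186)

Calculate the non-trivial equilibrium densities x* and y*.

Set dy/dt = 0 with y > 0: 0.00188x - 0.186 = 0, so x* = 0.186/0.00188 = 98.9.
Set dx/dt = 0 with x > 0: 0.929 - 0.043y = 0, so y* = 0.929/0.043 = 21.6.

x* ≈ 98.9, y* ≈ 21.6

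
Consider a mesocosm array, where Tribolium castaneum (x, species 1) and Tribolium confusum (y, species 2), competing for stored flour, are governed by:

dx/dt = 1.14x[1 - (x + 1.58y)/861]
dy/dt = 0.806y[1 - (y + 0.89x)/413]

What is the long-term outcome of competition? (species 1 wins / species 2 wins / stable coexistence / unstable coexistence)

species 1 excludes species 2

Compare the nullcline intercepts: K1/α12 = 861/1.58 = 545 > K2 = 413; K2/α21 = 413/0.89 = 464 < K1 = 861.
Since the inequalities point opposite ways, species 1 can invade but species 2 cannot.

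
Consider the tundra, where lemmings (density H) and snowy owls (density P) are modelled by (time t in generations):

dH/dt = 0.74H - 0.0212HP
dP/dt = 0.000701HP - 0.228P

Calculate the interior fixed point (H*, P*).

Set dP/dt = 0 with P > 0: 0.000701H - 0.228 = 0, so H* = 0.228/0.000701 = 325.
Set dH/dt = 0 with H > 0: 0.74 - 0.0212P = 0, so P* = 0.74/0.0212 = 34.9.

H* ≈ 325, P* ≈ 34.9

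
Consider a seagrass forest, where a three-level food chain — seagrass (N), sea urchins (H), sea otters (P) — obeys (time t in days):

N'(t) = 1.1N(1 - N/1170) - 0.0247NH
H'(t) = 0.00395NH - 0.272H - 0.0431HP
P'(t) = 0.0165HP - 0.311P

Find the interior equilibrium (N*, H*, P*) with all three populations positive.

From dP/dt = 0: 0.0165H* = 0.311, so H* = 18.8.
From dN/dt = 0: 1.1(1 - N*/1170) = 0.0247·18.8, giving N* = 1170·(1 - 0.423) = 675.
From dH/dt = 0: 0.00395·675 - 0.272 = 0.0431P*, so P* = 2.39/0.0431 = 55.5.

N* ≈ 675, H* ≈ 18.8, P* ≈ 55.5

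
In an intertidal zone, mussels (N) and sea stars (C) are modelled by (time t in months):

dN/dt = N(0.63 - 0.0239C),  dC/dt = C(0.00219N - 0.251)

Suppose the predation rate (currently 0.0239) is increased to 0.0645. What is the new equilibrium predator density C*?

C* ≈ 9.77

At the interior fixed point, setting dN/dt = 0 with N > 0 fixes C* = (prey growth rate)/(NC coefficient) — independent of the other coefficients.
With the change, C* = 0.63/0.0645 = 9.77; it falls from 26.4.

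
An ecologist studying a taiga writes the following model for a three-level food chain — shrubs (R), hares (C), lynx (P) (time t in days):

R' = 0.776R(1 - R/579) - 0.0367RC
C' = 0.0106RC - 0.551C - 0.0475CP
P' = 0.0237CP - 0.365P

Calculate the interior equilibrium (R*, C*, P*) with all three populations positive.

From dP/dt = 0: 0.0237C* = 0.365, so C* = 15.4.
From dR/dt = 0: 0.776(1 - R*/579) = 0.0367·15.4, giving R* = 579·(1 - 0.728) = 157.
From dC/dt = 0: 0.0106·157 - 0.551 = 0.0475P*, so P* = 1.12/0.0475 = 23.5.

R* ≈ 157, C* ≈ 15.4, P* ≈ 23.5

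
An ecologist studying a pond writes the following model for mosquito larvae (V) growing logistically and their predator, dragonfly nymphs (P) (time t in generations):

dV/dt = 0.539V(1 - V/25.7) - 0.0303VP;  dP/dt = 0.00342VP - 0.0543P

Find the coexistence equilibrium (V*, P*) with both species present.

V* ≈ 15.9, P* ≈ 6.8

From dP/dt = 0 with P > 0: 0.00342V* = 0.0543, so V* = 15.9.
Substitute into dV/dt = 0: 0.539(1 - 15.9/25.7) = 0.0303P*.
The bracket is 0.382, giving P* = 0.206/0.0303 = 6.8.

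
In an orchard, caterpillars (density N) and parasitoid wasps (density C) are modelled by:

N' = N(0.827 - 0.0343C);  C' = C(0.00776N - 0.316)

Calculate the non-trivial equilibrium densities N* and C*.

Set dC/dt = 0 with C > 0: 0.00776N - 0.316 = 0, so N* = 0.316/0.00776 = 40.7.
Set dN/dt = 0 with N > 0: 0.827 - 0.0343C = 0, so C* = 0.827/0.0343 = 24.1.

N* ≈ 40.7, C* ≈ 24.1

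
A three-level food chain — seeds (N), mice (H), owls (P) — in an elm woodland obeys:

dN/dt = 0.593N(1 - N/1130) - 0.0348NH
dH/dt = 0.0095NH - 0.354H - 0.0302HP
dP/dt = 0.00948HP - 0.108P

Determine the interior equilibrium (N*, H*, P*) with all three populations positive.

From dP/dt = 0: 0.00948H* = 0.108, so H* = 11.4.
From dN/dt = 0: 0.593(1 - N*/1130) = 0.0348·11.4, giving N* = 1130·(1 - 0.669) = 375.
From dH/dt = 0: 0.0095·375 - 0.354 = 0.0302P*, so P* = 3.2/0.0302 = 106.

N* ≈ 375, H* ≈ 11.4, P* ≈ 106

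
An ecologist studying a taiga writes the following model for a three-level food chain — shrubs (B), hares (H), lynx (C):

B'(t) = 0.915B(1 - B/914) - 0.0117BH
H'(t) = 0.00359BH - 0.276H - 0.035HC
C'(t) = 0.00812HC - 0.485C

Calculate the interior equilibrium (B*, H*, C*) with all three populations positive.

B* ≈ 216, H* ≈ 59.7, C* ≈ 14.3

From dC/dt = 0: 0.00812H* = 0.485, so H* = 59.7.
From dB/dt = 0: 0.915(1 - B*/914) = 0.0117·59.7, giving B* = 914·(1 - 0.764) = 216.
From dH/dt = 0: 0.00359·216 - 0.276 = 0.035C*, so C* = 0.499/0.035 = 14.3.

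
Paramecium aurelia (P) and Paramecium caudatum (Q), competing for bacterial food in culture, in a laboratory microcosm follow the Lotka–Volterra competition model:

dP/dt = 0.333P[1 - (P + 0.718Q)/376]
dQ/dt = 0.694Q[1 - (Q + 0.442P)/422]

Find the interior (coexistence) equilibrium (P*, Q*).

P* ≈ 107, Q* ≈ 375

Setting both brackets to zero gives the nullclines P + 0.718Q = 376 and 0.442P + Q = 422.
Substituting Q = 422 - 0.442P into the first: P(1 - 0.718·0.442) = 376 - 0.718·422.
So P* = 73/0.683 = 107, and then Q* = 422 - 0.442·107 = 375.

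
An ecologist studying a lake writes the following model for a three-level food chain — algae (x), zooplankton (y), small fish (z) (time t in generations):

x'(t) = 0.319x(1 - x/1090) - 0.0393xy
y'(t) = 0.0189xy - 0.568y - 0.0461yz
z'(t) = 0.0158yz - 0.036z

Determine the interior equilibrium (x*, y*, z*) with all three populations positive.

From dz/dt = 0: 0.0158y* = 0.036, so y* = 2.28.
From dx/dt = 0: 0.319(1 - x*/1090) = 0.0393·2.28, giving x* = 1090·(1 - 0.281) = 784.
From dy/dt = 0: 0.0189·784 - 0.568 = 0.0461z*, so z* = 14.3/0.0461 = 309.

x* ≈ 784, y* ≈ 2.28, z* ≈ 309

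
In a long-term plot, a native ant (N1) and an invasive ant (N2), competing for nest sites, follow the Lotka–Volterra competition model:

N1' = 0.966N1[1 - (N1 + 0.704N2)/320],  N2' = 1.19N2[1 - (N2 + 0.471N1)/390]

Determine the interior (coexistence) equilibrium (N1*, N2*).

N1* ≈ 68, N2* ≈ 358

Setting both brackets to zero gives the nullclines N1 + 0.704N2 = 320 and 0.471N1 + N2 = 390.
Substituting N2 = 390 - 0.471N1 into the first: N1(1 - 0.704·0.471) = 320 - 0.704·390.
So N1* = 45.4/0.668 = 68, and then N2* = 390 - 0.471·68 = 358.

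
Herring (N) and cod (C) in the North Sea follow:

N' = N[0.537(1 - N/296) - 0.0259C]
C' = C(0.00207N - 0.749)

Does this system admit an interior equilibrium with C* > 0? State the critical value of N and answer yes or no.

The predator equation gives dC/dt > 0 only when N > 0.749/0.00207 = 362.
Without the predator, N → K = 296. Since 296 < 362, the predator cannot invade.

Threshold N = 362; K < 362, so no, the predator goes extinct.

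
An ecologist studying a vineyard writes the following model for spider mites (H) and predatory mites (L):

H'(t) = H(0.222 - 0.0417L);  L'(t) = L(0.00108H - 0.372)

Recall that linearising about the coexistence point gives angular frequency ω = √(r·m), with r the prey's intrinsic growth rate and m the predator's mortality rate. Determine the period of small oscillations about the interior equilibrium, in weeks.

T ≈ 21.9 weeks

Here r = 0.222 and m = 0.372, so r·m = 0.0826.
ω = √0.0826 = 0.287 per week, hence T = 2π/ω ≈ 21.9 weeks.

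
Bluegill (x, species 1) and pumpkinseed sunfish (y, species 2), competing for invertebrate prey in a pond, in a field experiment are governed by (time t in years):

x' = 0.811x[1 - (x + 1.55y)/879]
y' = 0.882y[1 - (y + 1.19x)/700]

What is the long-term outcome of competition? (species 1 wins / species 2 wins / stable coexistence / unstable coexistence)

unstable coexistence (outcome depends on initial conditions)

Compare the nullcline intercepts: K1/α12 = 879/1.55 = 567 < K2 = 700; K2/α21 = 700/1.19 = 588 < K1 = 879.
Since both are reversed, neither can invade when rare; the interior point is a saddle.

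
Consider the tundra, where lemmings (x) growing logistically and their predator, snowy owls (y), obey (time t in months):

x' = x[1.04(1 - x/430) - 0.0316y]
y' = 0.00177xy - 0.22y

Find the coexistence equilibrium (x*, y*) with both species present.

From dy/dt = 0 with y > 0: 0.00177x* = 0.22, so x* = 124.
Substitute into dx/dt = 0: 1.04(1 - 124/430) = 0.0316y*.
The bracket is 0.711, giving y* = 0.739/0.0316 = 23.4.

x* ≈ 124, y* ≈ 23.4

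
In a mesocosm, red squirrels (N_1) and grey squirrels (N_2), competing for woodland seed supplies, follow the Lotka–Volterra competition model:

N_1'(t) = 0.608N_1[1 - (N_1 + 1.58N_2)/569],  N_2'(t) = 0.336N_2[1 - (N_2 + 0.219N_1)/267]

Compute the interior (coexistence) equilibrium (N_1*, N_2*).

Setting both brackets to zero gives the nullclines N_1 + 1.58N_2 = 569 and 0.219N_1 + N_2 = 267.
Substituting N_2 = 267 - 0.219N_1 into the first: N_1(1 - 1.58·0.219) = 569 - 1.58·267.
So N_1* = 147/0.654 = 225, and then N_2* = 267 - 0.219·225 = 218.

N_1* ≈ 225, N_2* ≈ 218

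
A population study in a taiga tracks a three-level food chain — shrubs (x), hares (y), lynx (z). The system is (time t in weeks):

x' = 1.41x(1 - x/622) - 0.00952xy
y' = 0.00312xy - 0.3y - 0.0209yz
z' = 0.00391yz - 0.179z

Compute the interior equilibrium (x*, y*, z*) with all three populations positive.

x* ≈ 430, y* ≈ 45.8, z* ≈ 49.8

From dz/dt = 0: 0.00391y* = 0.179, so y* = 45.8.
From dx/dt = 0: 1.41(1 - x*/622) = 0.00952·45.8, giving x* = 622·(1 - 0.309) = 430.
From dy/dt = 0: 0.00312·430 - 0.3 = 0.0209z*, so z* = 1.04/0.0209 = 49.8.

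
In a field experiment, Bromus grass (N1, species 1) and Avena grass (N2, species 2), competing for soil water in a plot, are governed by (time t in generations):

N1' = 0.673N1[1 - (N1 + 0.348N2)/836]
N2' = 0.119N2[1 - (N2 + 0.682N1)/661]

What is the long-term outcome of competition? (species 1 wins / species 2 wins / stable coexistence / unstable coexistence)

Compare the nullcline intercepts: K1/α12 = 836/0.348 = 2400 > K2 = 661; K2/α21 = 661/0.682 = 969 > K1 = 836.
Since both inequalities hold, each species can invade when rare, so the interior equilibrium is stable.

stable coexistence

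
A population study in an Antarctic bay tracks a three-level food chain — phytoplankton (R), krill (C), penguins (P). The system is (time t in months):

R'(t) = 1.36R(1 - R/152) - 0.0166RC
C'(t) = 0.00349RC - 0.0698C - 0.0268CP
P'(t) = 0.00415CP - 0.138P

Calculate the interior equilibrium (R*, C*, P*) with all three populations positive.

R* ≈ 90.3, C* ≈ 33.3, P* ≈ 9.16

From dP/dt = 0: 0.00415C* = 0.138, so C* = 33.3.
From dR/dt = 0: 1.36(1 - R*/152) = 0.0166·33.3, giving R* = 152·(1 - 0.406) = 90.3.
From dC/dt = 0: 0.00349·90.3 - 0.0698 = 0.0268P*, so P* = 0.245/0.0268 = 9.16.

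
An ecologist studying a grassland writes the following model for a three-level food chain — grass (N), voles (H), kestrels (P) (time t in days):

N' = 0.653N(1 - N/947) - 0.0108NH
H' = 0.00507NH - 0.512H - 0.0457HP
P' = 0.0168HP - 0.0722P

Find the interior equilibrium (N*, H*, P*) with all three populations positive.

N* ≈ 880, H* ≈ 4.3, P* ≈ 86.4

From dP/dt = 0: 0.0168H* = 0.0722, so H* = 4.3.
From dN/dt = 0: 0.653(1 - N*/947) = 0.0108·4.3, giving N* = 947·(1 - 0.0711) = 880.
From dH/dt = 0: 0.00507·880 - 0.512 = 0.0457P*, so P* = 3.95/0.0457 = 86.4.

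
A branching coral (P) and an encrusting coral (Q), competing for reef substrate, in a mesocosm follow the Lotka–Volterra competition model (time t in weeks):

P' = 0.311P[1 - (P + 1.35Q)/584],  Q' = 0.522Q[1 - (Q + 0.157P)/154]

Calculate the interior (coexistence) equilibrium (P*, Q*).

P* ≈ 477, Q* ≈ 79.1

Setting both brackets to zero gives the nullclines P + 1.35Q = 584 and 0.157P + Q = 154.
Substituting Q = 154 - 0.157P into the first: P(1 - 1.35·0.157) = 584 - 1.35·154.
So P* = 376/0.788 = 477, and then Q* = 154 - 0.157·477 = 79.1.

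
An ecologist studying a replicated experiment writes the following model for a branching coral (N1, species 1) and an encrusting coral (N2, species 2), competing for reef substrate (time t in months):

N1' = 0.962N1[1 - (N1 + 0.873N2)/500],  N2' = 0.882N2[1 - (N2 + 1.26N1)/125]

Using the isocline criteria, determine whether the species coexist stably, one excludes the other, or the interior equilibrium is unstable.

Compare the nullcline intercepts: K1/α12 = 500/0.873 = 573 > K2 = 125; K2/α21 = 125/1.26 = 99.2 < K1 = 500.
Since the inequalities point opposite ways, species 1 can invade but species 2 cannot.

species 1 excludes species 2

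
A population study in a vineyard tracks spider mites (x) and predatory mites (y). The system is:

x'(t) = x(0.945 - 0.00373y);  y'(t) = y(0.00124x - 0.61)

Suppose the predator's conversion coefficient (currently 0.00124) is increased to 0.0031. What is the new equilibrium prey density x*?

x* ≈ 197

At the interior fixed point, setting dy/dt = 0 with y > 0 fixes x* = (predator death rate)/(xy coefficient) — independent of the other coefficients.
With the change, x* = 0.61/0.0031 = 197; it falls from 492.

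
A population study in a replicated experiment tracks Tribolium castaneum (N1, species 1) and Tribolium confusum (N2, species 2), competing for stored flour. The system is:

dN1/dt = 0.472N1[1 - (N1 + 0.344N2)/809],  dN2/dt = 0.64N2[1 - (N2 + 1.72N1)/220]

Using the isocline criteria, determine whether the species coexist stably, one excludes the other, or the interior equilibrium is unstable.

Compare the nullcline intercepts: K1/α12 = 809/0.344 = 2350 > K2 = 220; K2/α21 = 220/1.72 = 128 < K1 = 809.
Since the inequalities point opposite ways, species 1 can invade but species 2 cannot.

species 1 excludes species 2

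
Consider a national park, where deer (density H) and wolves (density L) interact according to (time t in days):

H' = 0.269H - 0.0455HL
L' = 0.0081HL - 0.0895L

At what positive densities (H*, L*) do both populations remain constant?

Set dL/dt = 0 with L > 0: 0.0081H - 0.0895 = 0, so H* = 0.0895/0.0081 = 11.
Set dH/dt = 0 with H > 0: 0.269 - 0.0455L = 0, so L* = 0.269/0.0455 = 5.91.

H* ≈ 11, L* ≈ 5.91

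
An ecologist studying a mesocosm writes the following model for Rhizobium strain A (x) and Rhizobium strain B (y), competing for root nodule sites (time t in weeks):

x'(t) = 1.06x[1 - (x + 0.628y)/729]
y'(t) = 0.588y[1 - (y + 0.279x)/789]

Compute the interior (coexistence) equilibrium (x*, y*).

Setting both brackets to zero gives the nullclines x + 0.628y = 729 and 0.279x + y = 789.
Substituting y = 789 - 0.279x into the first: x(1 - 0.628·0.279) = 729 - 0.628·789.
So x* = 234/0.825 = 283, and then y* = 789 - 0.279·283 = 710.

x* ≈ 283, y* ≈ 710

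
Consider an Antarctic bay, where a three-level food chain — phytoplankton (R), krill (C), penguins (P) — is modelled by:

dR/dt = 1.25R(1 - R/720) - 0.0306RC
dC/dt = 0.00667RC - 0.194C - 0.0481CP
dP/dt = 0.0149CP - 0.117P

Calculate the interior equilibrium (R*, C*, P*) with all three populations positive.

R* ≈ 582, C* ≈ 7.85, P* ≈ 76.6

From dP/dt = 0: 0.0149C* = 0.117, so C* = 7.85.
From dR/dt = 0: 1.25(1 - R*/720) = 0.0306·7.85, giving R* = 720·(1 - 0.192) = 582.
From dC/dt = 0: 0.00667·582 - 0.194 = 0.0481P*, so P* = 3.69/0.0481 = 76.6.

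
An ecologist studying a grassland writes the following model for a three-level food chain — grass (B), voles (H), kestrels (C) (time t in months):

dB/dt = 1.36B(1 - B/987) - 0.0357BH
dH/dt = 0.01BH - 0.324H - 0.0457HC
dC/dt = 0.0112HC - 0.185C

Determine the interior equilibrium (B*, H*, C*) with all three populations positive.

B* ≈ 559, H* ≈ 16.5, C* ≈ 115

From dC/dt = 0: 0.0112H* = 0.185, so H* = 16.5.
From dB/dt = 0: 1.36(1 - B*/987) = 0.0357·16.5, giving B* = 987·(1 - 0.434) = 559.
From dH/dt = 0: 0.01·559 - 0.324 = 0.0457C*, so C* = 5.27/0.0457 = 115.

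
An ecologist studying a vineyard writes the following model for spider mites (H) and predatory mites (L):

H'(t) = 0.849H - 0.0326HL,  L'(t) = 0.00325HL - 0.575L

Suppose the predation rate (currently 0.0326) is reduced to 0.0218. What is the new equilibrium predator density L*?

L* ≈ 38.9

At the interior fixed point, setting dH/dt = 0 with H > 0 fixes L* = (prey growth rate)/(HL coefficient) — independent of the other coefficients.
With the change, L* = 0.849/0.0218 = 38.9; it rises from 26.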